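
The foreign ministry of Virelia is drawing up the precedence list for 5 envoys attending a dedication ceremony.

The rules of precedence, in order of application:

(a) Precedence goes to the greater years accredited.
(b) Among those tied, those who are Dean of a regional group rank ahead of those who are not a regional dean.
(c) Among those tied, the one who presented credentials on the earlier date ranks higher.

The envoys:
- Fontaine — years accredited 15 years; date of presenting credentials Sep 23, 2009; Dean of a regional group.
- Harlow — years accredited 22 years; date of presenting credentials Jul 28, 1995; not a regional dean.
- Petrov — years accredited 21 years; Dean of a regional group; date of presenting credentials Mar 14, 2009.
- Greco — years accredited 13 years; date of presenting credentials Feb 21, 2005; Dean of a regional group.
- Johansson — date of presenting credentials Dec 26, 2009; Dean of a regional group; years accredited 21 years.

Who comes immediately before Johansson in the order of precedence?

Petrov

By years accredited (higher first): Harlow (22 years); then Petrov and Johansson (both 21 years); then Fontaine (15 years); then Greco (13 years).
Petrov and Johansson are each Dean of a regional group, so the next rule applies.
Among Petrov and Johansson, by date of presenting credentials (earlier first): Petrov (Mar 14, 2009) before Johansson (Dec 26, 2009).
Order: Harlow, Petrov, Johansson, Fontaine, Greco.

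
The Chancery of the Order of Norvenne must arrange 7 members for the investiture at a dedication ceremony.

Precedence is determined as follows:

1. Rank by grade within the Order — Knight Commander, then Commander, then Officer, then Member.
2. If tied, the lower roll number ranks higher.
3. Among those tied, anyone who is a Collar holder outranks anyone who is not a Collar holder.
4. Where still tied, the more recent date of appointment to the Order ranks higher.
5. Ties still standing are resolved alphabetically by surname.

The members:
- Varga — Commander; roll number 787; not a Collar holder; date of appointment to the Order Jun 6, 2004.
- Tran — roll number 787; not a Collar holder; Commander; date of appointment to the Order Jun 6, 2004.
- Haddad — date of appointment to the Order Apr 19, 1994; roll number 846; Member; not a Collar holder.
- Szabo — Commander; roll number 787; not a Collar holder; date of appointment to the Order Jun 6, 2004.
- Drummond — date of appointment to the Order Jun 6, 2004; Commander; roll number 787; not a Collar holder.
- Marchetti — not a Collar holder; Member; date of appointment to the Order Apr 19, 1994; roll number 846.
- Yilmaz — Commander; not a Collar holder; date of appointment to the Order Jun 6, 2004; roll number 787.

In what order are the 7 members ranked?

By grade within the Order: Drummond, Szabo, Tran, Varga and Yilmaz (Commander); then Haddad and Marchetti (Member).
Drummond, Szabo, Tran, Varga and Yilmaz all have roll number 787, so the next rule applies.
Drummond, Szabo, Tran, Varga and Yilmaz are each not a Collar holder, so the next rule applies.
Drummond, Szabo, Tran, Varga and Yilmaz all have date of appointment to the Order Jun 6, 2004, so the next rule applies.
Among Drummond, Szabo, Tran, Varga and Yilmaz, alphabetically by surname: Drummond before Szabo before Tran before Varga before Yilmaz.
Haddad and Marchetti both have roll number 846, so the next rule applies.
Haddad and Marchetti are each not a Collar holder, so the next rule applies.
Haddad and Marchetti both have date of appointment to the Order Apr 19, 1994, so the next rule applies.
Among Haddad and Marchetti, alphabetically by surname: Haddad before Marchetti.
Full order: Drummond, Szabo, Tran, Varga, Yilmaz, Haddad, Marchetti.

Drummond, Szabo, Tran, Varga, Yilmaz, Haddad, Marchetti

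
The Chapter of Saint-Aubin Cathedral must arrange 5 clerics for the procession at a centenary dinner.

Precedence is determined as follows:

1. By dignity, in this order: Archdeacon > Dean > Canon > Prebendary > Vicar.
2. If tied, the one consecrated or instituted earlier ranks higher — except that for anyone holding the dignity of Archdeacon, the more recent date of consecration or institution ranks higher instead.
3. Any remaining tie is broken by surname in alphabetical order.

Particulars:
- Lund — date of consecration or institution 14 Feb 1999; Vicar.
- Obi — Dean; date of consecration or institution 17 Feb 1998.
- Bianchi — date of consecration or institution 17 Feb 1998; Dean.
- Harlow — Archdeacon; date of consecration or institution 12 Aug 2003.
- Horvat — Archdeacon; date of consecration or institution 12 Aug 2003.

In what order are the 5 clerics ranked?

Harlow, Horvat, Bianchi, Obi, Lund

By dignity: Harlow and Horvat (Archdeacon); then Bianchi and Obi (Dean); then Lund (Vicar).
Harlow and Horvat both have date of consecration or institution 12 Aug 2003, so the next rule applies.
Among Harlow and Horvat, alphabetically by surname: Harlow before Horvat.
Bianchi and Obi both have date of consecration or institution 17 Feb 1998, so the next rule applies.
Among Bianchi and Obi, alphabetically by surname: Bianchi before Obi.
Full order: Harlow, Horvat, Bianchi, Obi, Lund.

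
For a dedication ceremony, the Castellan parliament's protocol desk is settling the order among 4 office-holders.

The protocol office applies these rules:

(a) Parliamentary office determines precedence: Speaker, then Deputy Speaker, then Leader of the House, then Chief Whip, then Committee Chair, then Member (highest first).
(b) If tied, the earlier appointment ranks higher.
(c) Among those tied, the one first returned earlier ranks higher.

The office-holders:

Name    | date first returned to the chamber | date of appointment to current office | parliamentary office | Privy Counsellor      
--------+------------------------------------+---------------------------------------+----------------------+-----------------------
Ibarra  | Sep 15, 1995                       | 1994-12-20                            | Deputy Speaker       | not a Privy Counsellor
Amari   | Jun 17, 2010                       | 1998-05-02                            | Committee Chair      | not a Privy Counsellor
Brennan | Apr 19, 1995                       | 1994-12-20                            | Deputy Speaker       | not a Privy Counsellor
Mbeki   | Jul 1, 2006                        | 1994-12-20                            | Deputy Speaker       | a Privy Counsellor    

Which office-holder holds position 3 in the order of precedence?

Mbeki

By parliamentary office: Brennan, Ibarra and Mbeki (Deputy Speaker); then Amari (Committee Chair).
Brennan, Ibarra and Mbeki all have date of appointment to current office 1994-12-20, so the next rule applies.
Among Brennan, Ibarra and Mbeki, by date first returned to the chamber (earlier first): Brennan (Apr 19, 1995) before Ibarra (Sep 15, 1995) before Mbeki (Jul 1, 2006).
Order: Brennan, Ibarra, Mbeki, Amari.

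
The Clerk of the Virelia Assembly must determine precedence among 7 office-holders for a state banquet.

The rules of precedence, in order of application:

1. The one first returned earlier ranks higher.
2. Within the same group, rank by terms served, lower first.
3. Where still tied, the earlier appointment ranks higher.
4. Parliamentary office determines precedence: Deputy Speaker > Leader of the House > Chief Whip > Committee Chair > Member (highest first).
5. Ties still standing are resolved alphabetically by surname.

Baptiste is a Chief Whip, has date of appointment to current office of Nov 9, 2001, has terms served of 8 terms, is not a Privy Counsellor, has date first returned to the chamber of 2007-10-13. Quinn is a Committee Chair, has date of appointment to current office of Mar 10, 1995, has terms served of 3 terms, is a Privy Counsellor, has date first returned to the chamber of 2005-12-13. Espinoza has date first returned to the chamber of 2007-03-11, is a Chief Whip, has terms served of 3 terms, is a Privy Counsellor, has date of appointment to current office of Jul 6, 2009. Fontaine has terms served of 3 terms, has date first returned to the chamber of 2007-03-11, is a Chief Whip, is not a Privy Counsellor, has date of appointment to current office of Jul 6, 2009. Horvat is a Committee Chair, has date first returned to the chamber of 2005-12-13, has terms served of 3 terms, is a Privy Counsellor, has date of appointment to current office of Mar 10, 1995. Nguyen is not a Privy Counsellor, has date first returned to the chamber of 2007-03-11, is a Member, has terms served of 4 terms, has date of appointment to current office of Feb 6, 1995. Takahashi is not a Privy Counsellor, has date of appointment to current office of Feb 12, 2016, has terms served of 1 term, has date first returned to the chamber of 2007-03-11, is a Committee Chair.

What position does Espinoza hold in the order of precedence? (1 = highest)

By date first returned to the chamber (earlier first): Horvat and Quinn (both 2005-12-13); then Takahashi, Espinoza, Fontaine and Nguyen (each 2007-03-11); then Baptiste (2007-10-13).
Horvat and Quinn both have terms served 3 terms, so the next rule applies.
Horvat and Quinn both have date of appointment to current office Mar 10, 1995, so the next rule applies.
Horvat and Quinn are each Committee Chair, so the next rule applies.
Among Horvat and Quinn, alphabetically by surname: Horvat before Quinn.
Among Takahashi, Espinoza, Fontaine and Nguyen, by terms served (lower first): Takahashi (1 term) before Espinoza and Fontaine (3 terms) before Nguyen (4 terms).
Espinoza and Fontaine both have date of appointment to current office Jul 6, 2009, so the next rule applies.
Espinoza and Fontaine are each Chief Whip, so the next rule applies.
Among Espinoza and Fontaine, alphabetically by surname: Espinoza before Fontaine.
Order: Horvat, Quinn, Takahashi, Espinoza, Fontaine, Nguyen, Baptiste. So position 4.

4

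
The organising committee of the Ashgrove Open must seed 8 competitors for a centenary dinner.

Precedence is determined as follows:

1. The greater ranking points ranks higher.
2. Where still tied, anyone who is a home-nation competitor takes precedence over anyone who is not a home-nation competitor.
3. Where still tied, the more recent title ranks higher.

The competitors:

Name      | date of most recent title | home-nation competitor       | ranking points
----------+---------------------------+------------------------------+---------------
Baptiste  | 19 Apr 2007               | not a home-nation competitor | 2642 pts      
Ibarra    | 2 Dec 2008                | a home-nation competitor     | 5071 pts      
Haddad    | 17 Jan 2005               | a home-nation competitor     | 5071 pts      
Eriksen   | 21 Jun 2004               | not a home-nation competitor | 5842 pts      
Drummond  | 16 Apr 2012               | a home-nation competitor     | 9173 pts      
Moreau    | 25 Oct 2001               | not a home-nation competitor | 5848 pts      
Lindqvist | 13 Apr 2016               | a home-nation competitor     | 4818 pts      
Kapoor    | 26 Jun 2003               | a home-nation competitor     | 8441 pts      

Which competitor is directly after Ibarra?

Haddad

By ranking points (higher first): Drummond (9173 pts); then Kapoor (8441 pts); then Moreau (5848 pts); then Eriksen (5842 pts); then Ibarra and Haddad (both 5071 pts); then Lindqvist (4818 pts); then Baptiste (2642 pts).
Ibarra and Haddad are each a home-nation competitor, so the next rule applies.
Among Ibarra and Haddad, by date of most recent title (later first): Ibarra (2 Dec 2008) before Haddad (17 Jan 2005).
Order: Drummond, Kapoor, Moreau, Eriksen, Ibarra, Haddad, Lindqvist, Baptiste.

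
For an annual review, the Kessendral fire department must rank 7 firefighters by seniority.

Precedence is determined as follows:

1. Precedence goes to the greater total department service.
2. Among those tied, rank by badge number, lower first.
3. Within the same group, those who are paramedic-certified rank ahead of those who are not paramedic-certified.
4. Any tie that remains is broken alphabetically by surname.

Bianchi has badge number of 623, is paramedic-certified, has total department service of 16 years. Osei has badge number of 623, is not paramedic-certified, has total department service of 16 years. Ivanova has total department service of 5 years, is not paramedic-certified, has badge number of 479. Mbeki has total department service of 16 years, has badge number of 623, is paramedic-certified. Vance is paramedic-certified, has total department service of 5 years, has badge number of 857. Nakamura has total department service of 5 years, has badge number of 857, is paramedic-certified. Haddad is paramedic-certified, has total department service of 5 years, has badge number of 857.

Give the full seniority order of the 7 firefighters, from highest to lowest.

By total department service (higher first): Bianchi, Mbeki and Osei (each 16 years); then Ivanova, Haddad, Nakamura and Vance (each 5 years).
Bianchi, Mbeki and Osei all have badge number 623, so the next rule applies.
Among Bianchi, Mbeki and Osei, paramedic-certified before not paramedic-certified: Bianchi and Mbeki (paramedic-certified) before Osei (not paramedic-certified).
Among Bianchi and Mbeki, alphabetically by surname: Bianchi before Mbeki.
Among Ivanova, Haddad, Nakamura and Vance, by badge number (lower first): Ivanova (479) before Haddad, Nakamura and Vance (857).
Haddad, Nakamura and Vance are each paramedic-certified, so the next rule applies.
Among Haddad, Nakamura and Vance, alphabetically by surname: Haddad before Nakamura before Vance.
Full order: Bianchi, Mbeki, Osei, Ivanova, Haddad, Nakamura, Vance.

Bianchi, Mbeki, Osei, Ivanova, Haddad, Nakamura, Vance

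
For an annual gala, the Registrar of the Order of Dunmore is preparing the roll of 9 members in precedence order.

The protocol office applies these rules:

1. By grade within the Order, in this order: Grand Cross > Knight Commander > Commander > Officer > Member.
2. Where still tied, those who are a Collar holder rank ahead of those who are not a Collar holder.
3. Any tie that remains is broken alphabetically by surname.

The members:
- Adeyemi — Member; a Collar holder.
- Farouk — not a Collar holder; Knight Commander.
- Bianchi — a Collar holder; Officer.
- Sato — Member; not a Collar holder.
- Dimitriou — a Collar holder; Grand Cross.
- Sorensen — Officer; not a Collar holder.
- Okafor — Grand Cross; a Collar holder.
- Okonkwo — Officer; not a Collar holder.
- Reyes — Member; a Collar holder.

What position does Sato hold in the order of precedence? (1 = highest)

9

By grade within the Order: Dimitriou and Okafor (Grand Cross); then Farouk (Knight Commander); then Bianchi, Okonkwo and Sorensen (Officer); then Adeyemi, Reyes and Sato (Member).
Dimitriou and Okafor are each a Collar holder, so the next rule applies.
Among Dimitriou and Okafor, alphabetically by surname: Dimitriou before Okafor.
Among Bianchi, Okonkwo and Sorensen, a Collar holder before not a Collar holder: Bianchi (a Collar holder) before Okonkwo and Sorensen (not a Collar holder).
Among Okonkwo and Sorensen, alphabetically by surname: Okonkwo before Sorensen.
Among Adeyemi, Reyes and Sato, a Collar holder before not a Collar holder: Adeyemi and Reyes (a Collar holder) before Sato (not a Collar holder).
Among Adeyemi and Reyes, alphabetically by surname: Adeyemi before Reyes.
Order: Dimitriou, Okafor, Farouk, Bianchi, Okonkwo, Sorensen, Adeyemi, Reyes, Sato. So position 9.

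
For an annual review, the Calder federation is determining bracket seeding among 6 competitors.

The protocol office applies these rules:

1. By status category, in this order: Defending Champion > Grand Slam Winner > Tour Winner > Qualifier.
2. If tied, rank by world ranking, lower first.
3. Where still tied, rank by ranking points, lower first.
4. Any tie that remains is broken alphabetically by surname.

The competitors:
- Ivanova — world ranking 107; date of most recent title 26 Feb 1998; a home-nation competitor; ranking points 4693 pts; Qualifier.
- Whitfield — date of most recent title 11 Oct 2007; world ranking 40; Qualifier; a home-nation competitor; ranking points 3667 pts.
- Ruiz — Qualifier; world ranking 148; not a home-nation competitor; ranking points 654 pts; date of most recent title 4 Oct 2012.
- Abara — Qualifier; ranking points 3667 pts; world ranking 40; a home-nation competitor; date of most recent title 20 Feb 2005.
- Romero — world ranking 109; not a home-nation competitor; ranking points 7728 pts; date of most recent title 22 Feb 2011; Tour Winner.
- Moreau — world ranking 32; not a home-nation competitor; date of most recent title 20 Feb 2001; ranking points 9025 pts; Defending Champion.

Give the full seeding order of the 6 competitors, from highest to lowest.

Moreau, Romero, Abara, Whitfield, Ivanova, Ruiz

By status category: Moreau (Defending Champion); then Romero (Tour Winner); then Abara, Whitfield, Ivanova and Ruiz (Qualifier).
Among Abara, Whitfield, Ivanova and Ruiz, by world ranking (lower first): Abara and Whitfield (40) before Ivanova (107) before Ruiz (148).
Abara and Whitfield both have ranking points 3667 pts, so the next rule applies.
Among Abara and Whitfield, alphabetically by surname: Abara before Whitfield.
Full order: Moreau, Romero, Abara, Whitfield, Ivanova, Ruiz.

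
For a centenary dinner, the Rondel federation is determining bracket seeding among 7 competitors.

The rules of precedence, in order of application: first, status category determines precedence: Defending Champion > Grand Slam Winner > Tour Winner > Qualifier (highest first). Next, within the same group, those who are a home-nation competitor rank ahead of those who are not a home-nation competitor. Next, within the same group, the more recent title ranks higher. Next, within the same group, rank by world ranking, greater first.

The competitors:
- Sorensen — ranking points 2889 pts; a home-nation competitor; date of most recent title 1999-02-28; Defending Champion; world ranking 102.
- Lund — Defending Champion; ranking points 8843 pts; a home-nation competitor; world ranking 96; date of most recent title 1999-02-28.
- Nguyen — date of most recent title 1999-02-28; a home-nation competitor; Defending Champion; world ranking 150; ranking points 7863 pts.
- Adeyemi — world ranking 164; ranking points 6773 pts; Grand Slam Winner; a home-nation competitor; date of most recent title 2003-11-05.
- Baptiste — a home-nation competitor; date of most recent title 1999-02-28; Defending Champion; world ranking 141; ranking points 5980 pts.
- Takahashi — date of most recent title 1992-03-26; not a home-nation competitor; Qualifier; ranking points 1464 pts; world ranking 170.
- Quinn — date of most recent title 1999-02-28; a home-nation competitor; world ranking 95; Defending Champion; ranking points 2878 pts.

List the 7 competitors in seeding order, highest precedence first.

Nguyen, Baptiste, Sorensen, Lund, Quinn, Adeyemi, Takahashi

By status category: Nguyen, Baptiste, Sorensen, Lund and Quinn (Defending Champion); then Adeyemi (Grand Slam Winner); then Takahashi (Qualifier).
Nguyen, Baptiste, Sorensen, Lund and Quinn are each a home-nation competitor, so the next rule applies.
Nguyen, Baptiste, Sorensen, Lund and Quinn all have date of most recent title 1999-02-28, so the next rule applies.
Among Nguyen, Baptiste, Sorensen, Lund and Quinn, by world ranking (higher first): Nguyen (150) before Baptiste (141) before Sorensen (102) before Lund (96) before Quinn (95).
Full order: Nguyen, Baptiste, Sorensen, Lund, Quinn, Adeyemi, Takahashi.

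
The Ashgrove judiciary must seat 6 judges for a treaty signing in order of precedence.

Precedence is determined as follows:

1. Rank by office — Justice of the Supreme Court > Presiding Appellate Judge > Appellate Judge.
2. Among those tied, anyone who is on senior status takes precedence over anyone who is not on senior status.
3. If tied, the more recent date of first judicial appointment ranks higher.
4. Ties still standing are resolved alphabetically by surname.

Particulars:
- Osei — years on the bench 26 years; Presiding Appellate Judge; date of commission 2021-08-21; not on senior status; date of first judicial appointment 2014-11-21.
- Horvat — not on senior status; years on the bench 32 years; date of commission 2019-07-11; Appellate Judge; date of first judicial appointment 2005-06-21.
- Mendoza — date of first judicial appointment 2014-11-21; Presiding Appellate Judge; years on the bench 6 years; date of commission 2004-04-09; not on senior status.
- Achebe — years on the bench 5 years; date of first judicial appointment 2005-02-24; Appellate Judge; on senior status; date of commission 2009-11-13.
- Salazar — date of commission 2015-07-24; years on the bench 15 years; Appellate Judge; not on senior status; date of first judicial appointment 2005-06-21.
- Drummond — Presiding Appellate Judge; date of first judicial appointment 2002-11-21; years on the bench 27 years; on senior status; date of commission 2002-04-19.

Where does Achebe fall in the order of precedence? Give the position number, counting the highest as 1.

By office: Drummond, Mendoza and Osei (Presiding Appellate Judge); then Achebe, Horvat and Salazar (Appellate Judge).
Among Drummond, Mendoza and Osei, on senior status before not on senior status: Drummond (on senior status) before Mendoza and Osei (not on senior status).
Mendoza and Osei both have date of first judicial appointment 2014-11-21, so the next rule applies.
Among Mendoza and Osei, alphabetically by surname: Mendoza before Osei.
Among Achebe, Horvat and Salazar, on senior status before not on senior status: Achebe (on senior status) before Horvat and Salazar (not on senior status).
Horvat and Salazar both have date of first judicial appointment 2005-06-21, so the next rule applies.
Among Horvat and Salazar, alphabetically by surname: Horvat before Salazar.
Order: Drummond, Mendoza, Osei, Achebe, Horvat, Salazar. So position 4.

4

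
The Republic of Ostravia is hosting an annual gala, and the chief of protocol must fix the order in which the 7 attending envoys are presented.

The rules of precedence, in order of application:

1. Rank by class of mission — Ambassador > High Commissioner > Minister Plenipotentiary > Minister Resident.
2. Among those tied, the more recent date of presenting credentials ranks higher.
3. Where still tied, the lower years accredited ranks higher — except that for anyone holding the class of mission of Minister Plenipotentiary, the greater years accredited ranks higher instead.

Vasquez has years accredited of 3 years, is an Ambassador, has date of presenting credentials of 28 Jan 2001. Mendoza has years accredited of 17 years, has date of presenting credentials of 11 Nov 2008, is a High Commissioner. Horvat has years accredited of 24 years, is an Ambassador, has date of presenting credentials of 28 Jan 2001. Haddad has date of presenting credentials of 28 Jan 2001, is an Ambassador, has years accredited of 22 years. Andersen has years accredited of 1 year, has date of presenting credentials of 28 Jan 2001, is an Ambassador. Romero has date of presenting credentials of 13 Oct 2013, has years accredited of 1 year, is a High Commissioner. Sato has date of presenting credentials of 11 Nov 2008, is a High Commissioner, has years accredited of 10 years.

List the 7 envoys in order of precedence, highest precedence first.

By class of mission: Andersen, Vasquez, Haddad and Horvat (Ambassador); then Romero, Sato and Mendoza (High Commissioner).
Andersen, Vasquez, Haddad and Horvat all have date of presenting credentials 28 Jan 2001, so the next rule applies.
Among Andersen, Vasquez, Haddad and Horvat, by years accredited (lower first): Andersen (1 year) before Vasquez (3 years) before Haddad (22 years) before Horvat (24 years).
Among Romero, Sato and Mendoza, by date of presenting credentials (later first): Romero (13 Oct 2013) before Sato and Mendoza (11 Nov 2008).
Among Sato and Mendoza, by years accredited (lower first): Sato (10 years) before Mendoza (17 years).
Full order: Andersen, Vasquez, Haddad, Horvat, Romero, Sato, Mendoza.

Andersen, Vasquez, Haddad, Horvat, Romero, Sato, Mendoza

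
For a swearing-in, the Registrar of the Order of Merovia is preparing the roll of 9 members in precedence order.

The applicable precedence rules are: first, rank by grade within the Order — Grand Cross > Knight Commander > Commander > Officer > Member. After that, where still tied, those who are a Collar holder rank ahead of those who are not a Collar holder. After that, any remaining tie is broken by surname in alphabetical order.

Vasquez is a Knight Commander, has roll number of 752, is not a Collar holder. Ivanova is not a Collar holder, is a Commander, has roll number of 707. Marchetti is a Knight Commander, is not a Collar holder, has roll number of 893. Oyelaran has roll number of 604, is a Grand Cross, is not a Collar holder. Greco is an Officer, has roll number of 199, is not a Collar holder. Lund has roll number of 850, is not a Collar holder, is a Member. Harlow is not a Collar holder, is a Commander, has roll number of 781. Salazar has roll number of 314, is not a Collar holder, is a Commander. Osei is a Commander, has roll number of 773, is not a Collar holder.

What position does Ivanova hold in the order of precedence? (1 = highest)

By grade within the Order: Oyelaran (Grand Cross); then Marchetti and Vasquez (Knight Commander); then Harlow, Ivanova, Osei and Salazar (Commander); then Greco (Officer); then Lund (Member).
Marchetti and Vasquez are each not a Collar holder, so the next rule applies.
Among Marchetti and Vasquez, alphabetically by surname: Marchetti before Vasquez.
Harlow, Ivanova, Osei and Salazar are each not a Collar holder, so the next rule applies.
Among Harlow, Ivanova, Osei and Salazar, alphabetically by surname: Harlow before Ivanova before Osei before Salazar.
Order: Oyelaran, Marchetti, Vasquez, Harlow, Ivanova, Osei, Salazar, Greco, Lund. So position 5.

5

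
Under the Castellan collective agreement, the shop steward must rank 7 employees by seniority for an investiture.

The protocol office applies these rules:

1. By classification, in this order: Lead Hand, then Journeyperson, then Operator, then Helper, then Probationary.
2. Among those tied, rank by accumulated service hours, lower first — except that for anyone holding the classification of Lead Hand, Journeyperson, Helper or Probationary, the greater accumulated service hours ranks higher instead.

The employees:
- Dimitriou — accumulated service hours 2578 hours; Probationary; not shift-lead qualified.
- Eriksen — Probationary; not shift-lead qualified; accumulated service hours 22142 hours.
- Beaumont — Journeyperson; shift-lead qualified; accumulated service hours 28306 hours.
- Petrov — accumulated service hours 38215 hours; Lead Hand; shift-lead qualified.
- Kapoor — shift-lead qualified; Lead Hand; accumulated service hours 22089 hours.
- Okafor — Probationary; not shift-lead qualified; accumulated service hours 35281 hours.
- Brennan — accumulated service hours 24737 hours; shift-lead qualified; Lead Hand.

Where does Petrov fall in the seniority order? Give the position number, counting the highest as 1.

By classification: Petrov, Brennan and Kapoor (Lead Hand); then Beaumont (Journeyperson); then Okafor, Eriksen and Dimitriou (Probationary).
Among Petrov, Brennan and Kapoor, by accumulated service hours (higher first) (reversed rule for this group): Petrov (38215 hours) before Brennan (24737 hours) before Kapoor (22089 hours).
Among Okafor, Eriksen and Dimitriou, by accumulated service hours (higher first) (reversed rule for this group): Okafor (35281 hours) before Eriksen (22142 hours) before Dimitriou (2578 hours).
Order: Petrov, Brennan, Kapoor, Beaumont, Okafor, Eriksen, Dimitriou. So position 1.

1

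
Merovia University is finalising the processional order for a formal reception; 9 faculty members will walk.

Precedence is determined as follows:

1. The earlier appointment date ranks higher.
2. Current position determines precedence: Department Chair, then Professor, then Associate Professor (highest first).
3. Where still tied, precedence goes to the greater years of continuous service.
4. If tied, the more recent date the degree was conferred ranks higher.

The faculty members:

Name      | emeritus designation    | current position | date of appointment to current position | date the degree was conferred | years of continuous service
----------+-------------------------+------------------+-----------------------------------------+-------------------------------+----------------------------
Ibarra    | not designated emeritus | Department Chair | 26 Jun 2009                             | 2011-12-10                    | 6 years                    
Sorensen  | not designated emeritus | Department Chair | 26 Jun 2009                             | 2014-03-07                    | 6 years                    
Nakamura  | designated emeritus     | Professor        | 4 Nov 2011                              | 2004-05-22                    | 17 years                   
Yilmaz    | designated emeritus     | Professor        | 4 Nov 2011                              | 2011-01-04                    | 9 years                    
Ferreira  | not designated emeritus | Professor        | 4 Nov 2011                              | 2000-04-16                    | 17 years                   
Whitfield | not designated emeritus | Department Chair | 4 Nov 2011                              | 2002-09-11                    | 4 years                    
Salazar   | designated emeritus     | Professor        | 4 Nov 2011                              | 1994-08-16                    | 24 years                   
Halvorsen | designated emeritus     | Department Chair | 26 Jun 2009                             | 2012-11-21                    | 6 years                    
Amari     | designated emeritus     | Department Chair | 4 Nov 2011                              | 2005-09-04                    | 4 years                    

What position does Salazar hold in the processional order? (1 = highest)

By date of appointment to current position (earlier first): Sorensen, Halvorsen and Ibarra (each 26 Jun 2009); then Amari, Whitfield, Salazar, Nakamura, Ferreira and Yilmaz (each 4 Nov 2011).
Sorensen, Halvorsen and Ibarra are each Department Chair, so the next rule applies.
Sorensen, Halvorsen and Ibarra all have years of continuous service 6 years, so the next rule applies.
Among Sorensen, Halvorsen and Ibarra, by date the degree was conferred (later first): Sorensen (2014-03-07) before Halvorsen (2012-11-21) before Ibarra (2011-12-10).
Among Amari, Whitfield, Salazar, Nakamura, Ferreira and Yilmaz, by current position: Amari and Whitfield (Department Chair) before Salazar, Nakamura, Ferreira and Yilmaz (Professor).
Amari and Whitfield both have years of continuous service 4 years, so the next rule applies.
Among Amari and Whitfield, by date the degree was conferred (later first): Amari (2005-09-04) before Whitfield (2002-09-11).
Among Salazar, Nakamura, Ferreira and Yilmaz, by years of continuous service (higher first): Salazar (24 years) before Nakamura and Ferreira (17 years) before Yilmaz (9 years).
Among Nakamura and Ferreira, by date the degree was conferred (later first): Nakamura (2004-05-22) before Ferreira (2000-04-16).
Order: Sorensen, Halvorsen, Ibarra, Amari, Whitfield, Salazar, Nakamura, Ferreira, Yilmaz. So position 6.

6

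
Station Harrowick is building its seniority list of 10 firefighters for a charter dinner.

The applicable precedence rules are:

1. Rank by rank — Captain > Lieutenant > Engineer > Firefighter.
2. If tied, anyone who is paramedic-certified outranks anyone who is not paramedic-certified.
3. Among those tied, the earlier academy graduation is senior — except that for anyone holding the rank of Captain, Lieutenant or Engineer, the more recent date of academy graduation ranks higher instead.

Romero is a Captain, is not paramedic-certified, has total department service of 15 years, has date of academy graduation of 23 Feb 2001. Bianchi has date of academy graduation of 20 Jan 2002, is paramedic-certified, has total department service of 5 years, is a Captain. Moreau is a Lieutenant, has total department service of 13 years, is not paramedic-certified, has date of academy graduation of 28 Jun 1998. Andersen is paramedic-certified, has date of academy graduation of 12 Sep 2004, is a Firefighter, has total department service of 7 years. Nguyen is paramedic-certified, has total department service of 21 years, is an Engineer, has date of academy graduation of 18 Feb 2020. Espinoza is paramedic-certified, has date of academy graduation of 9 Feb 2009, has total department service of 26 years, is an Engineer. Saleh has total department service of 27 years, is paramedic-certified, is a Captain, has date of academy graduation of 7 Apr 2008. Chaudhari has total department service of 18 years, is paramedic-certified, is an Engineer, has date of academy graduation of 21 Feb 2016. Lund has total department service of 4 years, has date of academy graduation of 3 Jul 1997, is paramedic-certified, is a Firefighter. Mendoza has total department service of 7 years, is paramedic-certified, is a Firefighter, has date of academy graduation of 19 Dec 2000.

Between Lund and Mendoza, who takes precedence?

Lund

By rank: Saleh, Bianchi and Romero (Captain); then Moreau (Lieutenant); then Nguyen, Chaudhari and Espinoza (Engineer); then Lund, Mendoza and Andersen (Firefighter).
Among Saleh, Bianchi and Romero, paramedic-certified before not paramedic-certified: Saleh and Bianchi (paramedic-certified) before Romero (not paramedic-certified).
Among Saleh and Bianchi, by date of academy graduation (later first) (reversed rule for this group): Saleh (7 Apr 2008) before Bianchi (20 Jan 2002).
Nguyen, Chaudhari and Espinoza are each paramedic-certified, so the next rule applies.
Among Nguyen, Chaudhari and Espinoza, by date of academy graduation (later first) (reversed rule for this group): Nguyen (18 Feb 2020) before Chaudhari (21 Feb 2016) before Espinoza (9 Feb 2009).
Lund, Mendoza and Andersen are each paramedic-certified, so the next rule applies.
Among Lund, Mendoza and Andersen, by date of academy graduation (earlier first): Lund (3 Jul 1997) before Mendoza (19 Dec 2000) before Andersen (12 Sep 2004).
So Lund takes precedence.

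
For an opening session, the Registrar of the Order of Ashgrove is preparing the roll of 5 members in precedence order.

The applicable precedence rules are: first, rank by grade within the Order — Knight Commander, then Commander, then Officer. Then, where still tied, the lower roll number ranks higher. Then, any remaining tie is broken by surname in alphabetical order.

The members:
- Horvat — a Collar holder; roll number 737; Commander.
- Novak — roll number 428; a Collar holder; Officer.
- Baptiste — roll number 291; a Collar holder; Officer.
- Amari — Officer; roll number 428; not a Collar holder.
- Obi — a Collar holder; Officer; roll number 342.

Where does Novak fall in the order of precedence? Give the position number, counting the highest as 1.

By grade within the Order: Horvat (Commander); then Baptiste, Obi, Amari and Novak (Officer).
Among Baptiste, Obi, Amari and Novak, by roll number (lower first): Baptiste (291) before Obi (342) before Amari and Novak (428).
Among Amari and Novak, alphabetically by surname: Amari before Novak.
Order: Horvat, Baptiste, Obi, Amari, Novak. So position 5.

5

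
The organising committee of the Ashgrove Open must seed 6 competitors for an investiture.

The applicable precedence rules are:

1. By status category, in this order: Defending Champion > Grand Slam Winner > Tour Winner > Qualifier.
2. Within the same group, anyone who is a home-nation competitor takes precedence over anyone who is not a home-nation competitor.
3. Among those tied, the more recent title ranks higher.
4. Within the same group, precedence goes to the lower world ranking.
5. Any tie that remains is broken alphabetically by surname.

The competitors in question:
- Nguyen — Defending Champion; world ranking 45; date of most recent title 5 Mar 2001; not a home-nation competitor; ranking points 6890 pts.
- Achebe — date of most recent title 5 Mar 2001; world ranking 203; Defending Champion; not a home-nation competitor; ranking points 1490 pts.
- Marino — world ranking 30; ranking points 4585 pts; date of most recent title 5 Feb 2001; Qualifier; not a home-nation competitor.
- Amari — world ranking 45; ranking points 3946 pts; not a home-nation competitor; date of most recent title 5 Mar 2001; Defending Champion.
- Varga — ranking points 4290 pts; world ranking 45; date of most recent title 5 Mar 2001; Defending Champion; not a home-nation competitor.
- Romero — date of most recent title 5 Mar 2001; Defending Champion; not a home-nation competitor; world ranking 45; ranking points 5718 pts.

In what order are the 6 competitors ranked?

Amari, Nguyen, Romero, Varga, Achebe, Marino

By status category: Amari, Nguyen, Romero, Varga and Achebe (Defending Champion); then Marino (Qualifier).
Amari, Nguyen, Romero, Varga and Achebe are each not a home-nation competitor, so the next rule applies.
Amari, Nguyen, Romero, Varga and Achebe all have date of most recent title 5 Mar 2001, so the next rule applies.
Among Amari, Nguyen, Romero, Varga and Achebe, by world ranking (lower first): Amari, Nguyen, Romero and Varga (45) before Achebe (203).
Among Amari, Nguyen, Romero and Varga, alphabetically by surname: Amari before Nguyen before Romero before Varga.
Full order: Amari, Nguyen, Romero, Varga, Achebe, Marino.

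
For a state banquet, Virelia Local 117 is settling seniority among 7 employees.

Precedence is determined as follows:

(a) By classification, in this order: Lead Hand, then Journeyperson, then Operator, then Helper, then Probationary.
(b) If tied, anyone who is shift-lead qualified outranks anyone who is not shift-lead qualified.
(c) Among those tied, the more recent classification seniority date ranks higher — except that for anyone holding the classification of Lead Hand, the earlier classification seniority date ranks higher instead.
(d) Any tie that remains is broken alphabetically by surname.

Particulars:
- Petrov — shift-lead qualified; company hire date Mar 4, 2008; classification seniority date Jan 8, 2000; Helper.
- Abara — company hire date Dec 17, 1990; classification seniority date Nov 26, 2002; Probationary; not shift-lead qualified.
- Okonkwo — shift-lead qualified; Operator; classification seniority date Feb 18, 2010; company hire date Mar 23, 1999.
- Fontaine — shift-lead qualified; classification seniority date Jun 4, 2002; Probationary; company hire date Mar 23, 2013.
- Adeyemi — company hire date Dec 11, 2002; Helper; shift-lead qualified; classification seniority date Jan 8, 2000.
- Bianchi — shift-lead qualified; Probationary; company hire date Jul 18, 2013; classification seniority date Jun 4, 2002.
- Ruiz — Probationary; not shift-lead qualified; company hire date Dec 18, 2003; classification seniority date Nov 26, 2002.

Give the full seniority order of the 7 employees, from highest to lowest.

By classification: Okonkwo (Operator); then Adeyemi and Petrov (Helper); then Bianchi, Fontaine, Abara and Ruiz (Probationary).
Adeyemi and Petrov are each shift-lead qualified, so the next rule applies.
Adeyemi and Petrov both have classification seniority date Jan 8, 2000, so the next rule applies.
Among Adeyemi and Petrov, alphabetically by surname: Adeyemi before Petrov.
Among Bianchi, Fontaine, Abara and Ruiz, shift-lead qualified before not shift-lead qualified: Bianchi and Fontaine (shift-lead qualified) before Abara and Ruiz (not shift-lead qualified).
Bianchi and Fontaine both have classification seniority date Jun 4, 2002, so the next rule applies.
Among Bianchi and Fontaine, alphabetically by surname: Bianchi before Fontaine.
Abara and Ruiz both have classification seniority date Nov 26, 2002, so the next rule applies.
Among Abara and Ruiz, alphabetically by surname: Abara before Ruiz.
Full order: Okonkwo, Adeyemi, Petrov, Bianchi, Fontaine, Abara, Ruiz.

Okonkwo, Adeyemi, Petrov, Bianchi, Fontaine, Abara, Ruiz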